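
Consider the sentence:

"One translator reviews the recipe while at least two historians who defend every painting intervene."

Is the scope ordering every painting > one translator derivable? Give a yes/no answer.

No

Structurally, *every painting* is inside the relative clause *who defend every painting*, which is itself inside the adjunct *while at least two historians who defend every painting intervene*.
Nested islands: the RC island is itself inside an adjunct island, so wide scope is doubly excluded.
So the wide-scope reading for *every painting* is blocked.
(Only the surface reading survives: one fixed translator with respect to all the relevant paintings.)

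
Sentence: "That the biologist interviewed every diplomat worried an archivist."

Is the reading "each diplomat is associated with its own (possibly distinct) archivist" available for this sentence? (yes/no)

The described interpretation is the *every diplomat* > *an archivist* scoping.
*every diplomat* is embedded in the sentential subject *that the biologist interviewed every diplomat*.
Sentential subjects are islands: a quantifier inside the subject clause cannot raise over the matrix predicate.
So the wide-scope reading for *every diplomat* is blocked.

No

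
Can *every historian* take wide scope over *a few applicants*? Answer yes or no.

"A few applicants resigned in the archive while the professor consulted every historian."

No

The target quantifier *every historian* is part of the adjunct clause *while the professor consulted every historian*.
Adjuncts are opaque for quantifier raising; a quantifier in an adjunct stays inside it.
The inverse ordering *every historian* > *a few applicants* is therefore underivable.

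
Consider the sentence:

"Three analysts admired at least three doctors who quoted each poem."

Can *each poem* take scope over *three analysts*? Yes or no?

The target quantifier *each poem* is part of the relative clause *who quoted each poem* modifying *at least three doctors*.
The relative clause forms an island for QR, so the quantifier is confined to the head noun's restrictor.
The inverse ordering *each poem* > *three analysts* is therefore underivable.

No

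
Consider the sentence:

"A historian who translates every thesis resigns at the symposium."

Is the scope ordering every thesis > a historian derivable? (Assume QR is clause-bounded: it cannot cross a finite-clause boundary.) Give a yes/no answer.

No

*every thesis* occurs within the relative clause *who translates every thesis*.
Relative clauses block scope extraction: QR cannot target a position outside the modified NP.
So *every thesis* cannot raise to a position above *a historian*.
(Only the surface reading survives: one fixed historian with respect to all the relevant theses.)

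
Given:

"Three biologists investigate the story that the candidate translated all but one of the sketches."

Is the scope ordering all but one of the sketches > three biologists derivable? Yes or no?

No

*all but one of the sketches* is embedded in the complex NP *the story that the candidate translated all but one of the sketches*.
Noun-complement clauses are scope islands (the Complex NP Constraint): a quantifier inside one cannot scope into the matrix.
So *all but one of the sketches* cannot raise high enough to outscope *three biologists*; only the surface ordering *three biologists* > *all but one of the sketches* is available.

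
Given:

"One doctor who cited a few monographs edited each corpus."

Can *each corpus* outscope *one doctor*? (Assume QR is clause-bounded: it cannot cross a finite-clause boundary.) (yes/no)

*each corpus* is a matrix argument; only *one doctor* is modified by the relative clause *who cited a few monographs*, so the RC island is irrelevant to the target quantifier.
Nothing blocks QR of the lower DP to a position above the higher one, so inverse scope is available.

Yes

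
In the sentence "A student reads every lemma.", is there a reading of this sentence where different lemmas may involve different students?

Yes

This is the *every lemma* > *a student* reading.
*a student* and *every lemma* are co-arguments of the matrix verb, with nothing but a clause-internal boundary between them.
Ordinary QR to a clause-peripheral position gives the wide-scope LF for the lower DP.
So *every lemma* > *a student* is among the available readings.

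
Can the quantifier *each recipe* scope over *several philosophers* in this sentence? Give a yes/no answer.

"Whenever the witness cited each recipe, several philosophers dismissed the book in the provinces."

No

*each recipe* sits inside the adjunct clause *whenever the witness cited each recipe*.
Adjuncts are opaque for quantifier raising; a quantifier in an adjunct stays inside it.
*each recipe* is confined to the island and cannot take scope over *several philosophers*.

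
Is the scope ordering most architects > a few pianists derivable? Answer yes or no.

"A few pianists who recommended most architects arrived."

*most architects* occurs within the relative clause *who recommended most architects*.
A relative clause is a scope island — quantifier raising cannot cross its boundary.
So *most architects* cannot raise to a position above *a few pianists*.

No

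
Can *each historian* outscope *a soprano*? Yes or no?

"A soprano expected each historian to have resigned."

Yes

The ECM infinitive is scope-transparent — *each historian* is free to raise above *a soprano*.
Since no island is crossed, the inverse ordering is licensed alongside surface scope.
So *each historian* > *a soprano* is among the available readings.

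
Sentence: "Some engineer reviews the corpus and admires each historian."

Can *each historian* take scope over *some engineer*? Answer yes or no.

No

The target quantifier *each historian* is part of one conjunct of the coordinate structure (*admires each historian*).
QR out of a conjunct would have to apply non-ATB, which the CSC forbids.
Hence only narrow scope for *each historian* (under *some engineer*) survives.
(Only the surface reading survives: one fixed engineer with respect to all the relevant historians.)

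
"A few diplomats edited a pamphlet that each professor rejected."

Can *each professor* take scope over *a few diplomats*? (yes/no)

*each professor* sits inside the relative clause *that each professor rejected* modifying *a pamphlet*.
Relative clauses block scope extraction: QR cannot target a position outside the modified NP.
The inverse ordering *each professor* > *a few diplomats* is therefore underivable.

No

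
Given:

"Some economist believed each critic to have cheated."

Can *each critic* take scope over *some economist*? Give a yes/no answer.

The ECM infinitive is scope-transparent — *each critic* is free to raise above *some economist*.
Since no island is crossed, the inverse ordering is licensed alongside surface scope.

Yes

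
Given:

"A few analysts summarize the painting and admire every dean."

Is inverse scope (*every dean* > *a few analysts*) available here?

The DP *every dean* is contained in one conjunct of the coordinate structure (*admire every dean*).
QR out of a conjunct would have to apply non-ATB, which the CSC forbids.
So the wide-scope reading for *every dean* is blocked.

No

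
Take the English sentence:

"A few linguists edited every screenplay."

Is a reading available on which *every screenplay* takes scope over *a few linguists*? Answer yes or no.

Both DPs are arguments of the same predicate; there is no clause or island boundary between them.
Ordinary QR to a clause-peripheral position gives the wide-scope LF for the lower DP.

Yes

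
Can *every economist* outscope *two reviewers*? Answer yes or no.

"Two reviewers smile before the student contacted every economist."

*every economist* occurs within the adjunct clause *before the student contacted every economist*.
Adverbial clauses are not L-marked, so they are barriers for QR — the quantifier cannot escape the adjunct.
So *every economist* cannot raise to a position above *two reviewers*.

No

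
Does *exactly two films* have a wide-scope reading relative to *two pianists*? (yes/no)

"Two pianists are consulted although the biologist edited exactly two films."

No

The target quantifier *exactly two films* is part of the adjunct clause *although the biologist edited exactly two films*.
Adjunct clauses are scope islands: a quantifier inside an adjunct cannot raise into the matrix clause.
So *exactly two films* cannot raise to a position above *two pianists*.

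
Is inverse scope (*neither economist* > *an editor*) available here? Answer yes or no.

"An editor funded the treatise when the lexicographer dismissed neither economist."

*neither economist* sits inside the adjunct clause *when the lexicographer dismissed neither economist*.
Adjuncts are opaque for quantifier raising; a quantifier in an adjunct stays inside it.
So *neither economist* cannot raise high enough to outscope *an editor*; only the surface ordering *an editor* > *neither economist* is available.

No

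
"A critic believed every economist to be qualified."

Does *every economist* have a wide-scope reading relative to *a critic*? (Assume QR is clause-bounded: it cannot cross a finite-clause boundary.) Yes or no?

The ECM infinitive is scope-transparent — *every economist* is free to raise above *a critic*.
Ordinary QR to a clause-peripheral position gives the wide-scope LF for the lower DP.

Yes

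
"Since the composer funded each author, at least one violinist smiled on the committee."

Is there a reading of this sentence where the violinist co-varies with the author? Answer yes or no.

The described interpretation is the *each author* > *at least one violinist* scoping.
*each author* is embedded in the adjunct clause *since the composer funded each author*.
Adverbial clauses are not L-marked, so they are barriers for QR — the quantifier cannot escape the adjunct.
*each author* > *at least one violinist* would require crossing that boundary, which is illicit.

No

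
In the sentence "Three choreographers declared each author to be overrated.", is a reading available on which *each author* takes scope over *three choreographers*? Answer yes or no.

*each author* is an ECM subject; ECM complements are not islands, and the embedded quantifier may take matrix scope.
Clause-internal QR can adjoin the lower DP above the subject, yielding the inverse reading.

Yes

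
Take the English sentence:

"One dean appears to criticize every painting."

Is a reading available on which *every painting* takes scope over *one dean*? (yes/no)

Yes

*every painting* is the object of the infinitival complement of a raising predicate; raising infinitives are transparent for QR, so the two DPs are in effect clausemates.
No island intervenes, so both surface and inverse scope are derivable.
So *every painting* > *one dean* is among the available readings.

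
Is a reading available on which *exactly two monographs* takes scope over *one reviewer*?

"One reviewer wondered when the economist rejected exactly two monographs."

*exactly two monographs* occurs within the embedded question *when the economist rejected exactly two monographs*.
QR across an interrogative CP boundary is ruled out as a wh-island violation.
So *exactly two monographs* cannot raise to a position above *one reviewer*.
(Only the surface reading survives: one fixed reviewer with respect to all the relevant monographs.)

No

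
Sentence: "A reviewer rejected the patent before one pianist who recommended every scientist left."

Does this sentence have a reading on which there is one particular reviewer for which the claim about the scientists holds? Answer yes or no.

Yes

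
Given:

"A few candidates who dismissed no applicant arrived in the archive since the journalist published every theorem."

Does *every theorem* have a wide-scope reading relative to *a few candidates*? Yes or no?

No

The DP *every theorem* is contained in the adjunct clause *since the journalist published every theorem*.
Adjunct clauses are scope islands: a quantifier inside an adjunct cannot raise into the matrix clause.
There is no licit LF on which *every theorem* c-commands *a few candidates*.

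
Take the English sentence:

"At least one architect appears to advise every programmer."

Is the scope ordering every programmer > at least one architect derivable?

Yes

The matrix predicate is a raising verb, whose infinitival complement is not a scope island — *every programmer* can QR into the matrix clause.
No island intervenes, so both surface and inverse scope are derivable.
Both orderings are possible: *at least one architect* > *every programmer* and *every programmer* > *at least one architect*.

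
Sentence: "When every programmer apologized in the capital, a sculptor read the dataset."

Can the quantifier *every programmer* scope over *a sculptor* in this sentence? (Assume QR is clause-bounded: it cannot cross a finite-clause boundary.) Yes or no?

The DP *every programmer* is contained in the adjunct clause *when every programmer apologized in the capital*.
Since the clause is an adjunct (not a complement), the Adjunct Condition blocks QR across its edge.
*every programmer* is confined to the island and cannot take scope over *a sculptor*.

No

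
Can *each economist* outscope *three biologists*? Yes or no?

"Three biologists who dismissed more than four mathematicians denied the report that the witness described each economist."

*each economist* occurs within the complex NP *the report that the witness described each economist*.
Noun-complement clauses are scope islands (the Complex NP Constraint): a quantifier inside one cannot scope into the matrix.
Hence only narrow scope for *each economist* (under *three biologists*) survives.

No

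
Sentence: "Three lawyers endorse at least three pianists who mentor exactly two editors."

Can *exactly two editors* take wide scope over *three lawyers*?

No

The DP *exactly two editors* is contained in the relative clause *who mentor exactly two editors* modifying *at least three pianists*.
QR out of a relative clause is ruled out by the relative-clause island constraint.
So *exactly two editors* cannot raise to a position above *three lawyers*.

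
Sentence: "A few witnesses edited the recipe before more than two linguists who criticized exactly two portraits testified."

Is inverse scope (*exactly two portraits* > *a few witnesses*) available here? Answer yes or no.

No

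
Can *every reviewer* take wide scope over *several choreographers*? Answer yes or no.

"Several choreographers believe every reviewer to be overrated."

This is an ECM construction: *every reviewer* is the infinitival subject, Case-marked by the matrix verb, and the infinitive is transparent for QR.
Ordinary QR to a clause-peripheral position gives the wide-scope LF for the lower DP.
So *every reviewer* > *several choreographers* is among the available readings.

Yes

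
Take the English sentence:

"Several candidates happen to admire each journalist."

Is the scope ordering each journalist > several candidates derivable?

The matrix predicate is a raising verb, whose infinitival complement is not a scope island — *each journalist* can QR into the matrix clause.
No island intervenes, so both surface and inverse scope are derivable.

Yes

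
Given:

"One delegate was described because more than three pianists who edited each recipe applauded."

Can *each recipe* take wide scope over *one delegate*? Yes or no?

No

The DP *each recipe* is contained in the relative clause *who edited each recipe*, which is itself inside the adjunct *because more than three pianists who edited each recipe applauded*.
Both the relative clause and the enclosing adjunct are scope islands; QR cannot cross either.
There is no licit LF on which *each recipe* c-commands *one delegate*.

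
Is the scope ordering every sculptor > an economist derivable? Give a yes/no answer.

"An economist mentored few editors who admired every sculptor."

*every sculptor* occurs within the relative clause *who admired every sculptor* modifying *few editors*.
Quantifiers inside a relative clause are trapped there; the RC boundary blocks QR.
So the wide-scope reading for *every sculptor* is blocked.

No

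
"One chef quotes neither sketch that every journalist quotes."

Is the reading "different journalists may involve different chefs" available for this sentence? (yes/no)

No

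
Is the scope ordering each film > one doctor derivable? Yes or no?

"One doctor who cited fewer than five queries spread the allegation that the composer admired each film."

No

The target quantifier *each film* is part of the complex NP *the allegation that the composer admired each film*.
The Complex NP Constraint bars QR out of the complement clause of a noun.
So *each film* cannot raise high enough to outscope *one doctor*; only the surface ordering *one doctor* > *each film* is available.
(Only the surface reading survives: one fixed doctor with respect to all the relevant films.)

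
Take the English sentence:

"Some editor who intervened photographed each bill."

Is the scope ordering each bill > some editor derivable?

Yes

Although the sentence contains a relative clause (*who intervened*), *each bill* is outside it, in the matrix VP.
Since no island is crossed, the inverse ordering is licensed alongside surface scope.
Both orderings are possible: *some editor* > *each bill* and *each bill* > *some editor*.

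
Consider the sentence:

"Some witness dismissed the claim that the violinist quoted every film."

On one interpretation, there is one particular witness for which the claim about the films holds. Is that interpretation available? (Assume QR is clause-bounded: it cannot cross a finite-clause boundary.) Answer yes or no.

The described interpretation is the *some witness* > *every film* scoping.
Surface scope (*some witness* > *every film*) is always derivable; islands only block QR, not in-situ interpretation.

Yes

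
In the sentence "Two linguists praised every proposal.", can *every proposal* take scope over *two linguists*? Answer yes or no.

*every proposal* is the matrix object and *two linguists* the matrix subject; the two are clausemates.
With no island boundary between them, the object can take inverse scope over the subject via ordinary QR within the clause.

Yes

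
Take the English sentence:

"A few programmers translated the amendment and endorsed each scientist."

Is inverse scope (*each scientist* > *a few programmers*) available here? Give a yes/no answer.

No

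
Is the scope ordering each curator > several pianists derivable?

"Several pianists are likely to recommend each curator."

Yes

*each curator* is inside a raising infinitive, which is transparent to QR (no CP barrier), so it behaves as a matrix argument.
Ordinary QR to a clause-peripheral position gives the wide-scope LF for the lower DP.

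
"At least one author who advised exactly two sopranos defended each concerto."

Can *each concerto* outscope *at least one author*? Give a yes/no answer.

The relative clause *who advised exactly two sopranos* modifies *at least one author*, but *each concerto* is not inside that relative clause — it is an argument of the matrix verb.
Since no island is crossed, the inverse ordering is licensed alongside surface scope.
The sentence is scopally ambiguous between *at least one author* > *each concerto* and *each concerto* > *at least one author*.

Yes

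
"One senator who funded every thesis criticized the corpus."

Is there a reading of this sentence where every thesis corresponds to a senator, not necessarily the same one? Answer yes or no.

That reading corresponds to *every thesis* > *one senator*.
*every thesis* occurs within the relative clause *who funded every thesis*.
A relative clause is a scope island — quantifier raising cannot cross its boundary.
So the wide-scope reading for *every thesis* is blocked.

No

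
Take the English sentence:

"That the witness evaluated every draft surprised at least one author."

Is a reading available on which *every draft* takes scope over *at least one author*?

Structurally, *every draft* is inside the sentential subject *that the witness evaluated every draft*.
Sentential subjects are islands: a quantifier inside the subject clause cannot raise over the matrix predicate.
*every draft* is confined to the island and cannot take scope over *at least one author*.

No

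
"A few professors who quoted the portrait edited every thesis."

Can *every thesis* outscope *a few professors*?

Yes

The relative clause *who quoted the portrait* modifies *a few professors*, but *every thesis* is not inside that relative clause — it is an argument of the matrix verb.
Since no island is crossed, the inverse ordering is licensed alongside surface scope.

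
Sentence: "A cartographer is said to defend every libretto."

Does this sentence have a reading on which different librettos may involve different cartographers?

The paraphrase describes the scope ordering *every libretto* > *a cartographer*.
*every libretto* is the object of the infinitival complement of a raising predicate; raising infinitives are transparent for QR, so the two DPs are in effect clausemates.
Clause-internal QR can adjoin the lower DP above the subject, yielding the inverse reading.
So *every libretto* > *a cartographer* is among the available readings.

Yes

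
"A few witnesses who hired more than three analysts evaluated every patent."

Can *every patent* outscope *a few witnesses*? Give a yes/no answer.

*every patent* sits in the matrix clause, not in the relative clause on *a few witnesses*.
Clause-internal QR can adjoin the lower DP above the subject, yielding the inverse reading.
So *every patent* > *a few witnesses* is among the available readings.

Yes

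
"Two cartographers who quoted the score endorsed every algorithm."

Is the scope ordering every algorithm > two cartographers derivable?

The RC *who quoted the score* is an island, but *every algorithm* is not inside it — it is the matrix object, a clausemate of *two cartographers*.
QR within a single clause is free, so the lower quantifier may take scope over the higher one.
Both orderings are possible: *two cartographers* > *every algorithm* and *every algorithm* > *two cartographers*.

Yes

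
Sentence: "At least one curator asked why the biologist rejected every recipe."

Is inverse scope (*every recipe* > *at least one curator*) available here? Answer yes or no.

No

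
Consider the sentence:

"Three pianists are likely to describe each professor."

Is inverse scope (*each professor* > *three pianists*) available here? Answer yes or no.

Yes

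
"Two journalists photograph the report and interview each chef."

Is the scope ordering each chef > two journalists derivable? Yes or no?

No

The DP *each chef* is contained in one conjunct of the coordinate structure (*interview each chef*).
Asymmetric QR out of one conjunct violates the Coordinate Structure Constraint.
So *each chef* cannot raise high enough to outscope *two journalists*; only the surface ordering *two journalists* > *each chef* is available.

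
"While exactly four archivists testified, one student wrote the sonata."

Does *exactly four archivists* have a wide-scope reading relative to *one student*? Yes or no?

No

The target quantifier *exactly four archivists* is part of the adjunct clause *while exactly four archivists testified*.
Adjuncts are opaque for quantifier raising; a quantifier in an adjunct stays inside it.
The ordering *exactly four archivists* > *one student* is therefore underivable.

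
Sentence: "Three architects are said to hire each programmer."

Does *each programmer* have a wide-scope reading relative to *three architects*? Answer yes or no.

*each programmer* is the object of the infinitival complement of a raising predicate; raising infinitives are transparent for QR, so the two DPs are in effect clausemates.
Clause-internal QR can adjoin the lower DP above the subject, yielding the inverse reading.

Yes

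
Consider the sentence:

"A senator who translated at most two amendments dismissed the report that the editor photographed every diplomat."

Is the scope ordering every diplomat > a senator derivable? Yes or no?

No

*every diplomat* is embedded in the complex NP *the report that the editor photographed every diplomat*.
The complex NP is opaque for QR — the quantifier is frozen inside the noun's complement.
So the wide-scope reading for *every diplomat* is blocked.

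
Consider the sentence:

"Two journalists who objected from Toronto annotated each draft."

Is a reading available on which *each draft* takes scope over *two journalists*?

*each draft* is a matrix argument; only *two journalists* is modified by the relative clause *who objected from Toronto*, so the RC island is irrelevant to the target quantifier.
Ordinary QR to a clause-peripheral position gives the wide-scope LF for the lower DP.
Both orderings are possible: *two journalists* > *each draft* and *each draft* > *two journalists*.

Yes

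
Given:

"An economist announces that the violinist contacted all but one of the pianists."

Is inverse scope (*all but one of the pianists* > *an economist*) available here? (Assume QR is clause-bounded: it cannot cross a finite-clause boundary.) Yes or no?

No

The DP *all but one of the pianists* is contained in the finite complement clause *that the violinist contacted all but one of the pianists*.
QR is clause-bounded, so the finite complement is a scope island for the embedded quantifier.
So the wide-scope reading for *all but one of the pianists* is blocked.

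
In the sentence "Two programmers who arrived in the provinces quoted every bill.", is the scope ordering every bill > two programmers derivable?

Although the sentence contains a relative clause (*who arrived in the provinces*), *every bill* is outside it, in the matrix VP.
Ordinary QR to a clause-peripheral position gives the wide-scope LF for the lower DP.

Yes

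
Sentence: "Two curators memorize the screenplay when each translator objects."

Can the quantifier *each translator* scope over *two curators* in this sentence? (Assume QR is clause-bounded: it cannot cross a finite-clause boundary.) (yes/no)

No

*each translator* occurs within the adjunct clause *when each translator objects*.
Adverbial clauses are not L-marked, so they are barriers for QR — the quantifier cannot escape the adjunct.
*each translator* is confined to the island and cannot take scope over *two curators*.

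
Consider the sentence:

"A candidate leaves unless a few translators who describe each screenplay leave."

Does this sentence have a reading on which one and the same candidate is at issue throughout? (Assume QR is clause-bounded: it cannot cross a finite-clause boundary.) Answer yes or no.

The described interpretation is the *a candidate* > *each screenplay* scoping.
Surface scope (*a candidate* > *each screenplay*) is always derivable; islands only block QR, not in-situ interpretation.

Yes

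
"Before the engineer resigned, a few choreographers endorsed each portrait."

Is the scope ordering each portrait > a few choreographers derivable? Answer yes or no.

The adjunct island is irrelevant here — *each portrait* and *a few choreographers* are both in the matrix clause.
With no island boundary between them, the object can take inverse scope over the subject via ordinary QR within the clause.

Yes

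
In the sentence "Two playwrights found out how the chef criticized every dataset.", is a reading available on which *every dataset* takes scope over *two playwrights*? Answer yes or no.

No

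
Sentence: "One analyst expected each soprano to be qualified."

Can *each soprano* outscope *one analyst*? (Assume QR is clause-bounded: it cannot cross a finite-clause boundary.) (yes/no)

ECM infinitives lack a CP barrier, so *each soprano* can QR over the matrix subject *one analyst*.
QR within a single clause is free, so the lower quantifier may take scope over the higher one.

Yes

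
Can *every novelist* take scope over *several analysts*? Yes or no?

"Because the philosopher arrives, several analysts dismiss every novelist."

Yes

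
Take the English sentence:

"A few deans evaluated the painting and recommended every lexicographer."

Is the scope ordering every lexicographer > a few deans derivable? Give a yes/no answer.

No

*every lexicographer* occurs within one conjunct of the coordinate structure (*recommended every lexicographer*).
QR out of a conjunct would have to apply non-ATB, which the CSC forbids.
The inverse ordering *every lexicographer* > *a few deans* is therefore underivable.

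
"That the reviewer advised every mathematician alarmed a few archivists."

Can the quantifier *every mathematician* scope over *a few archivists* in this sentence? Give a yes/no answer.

No

*every mathematician* occurs within the sentential subject *that the reviewer advised every mathematician*.
Clausal subjects are scope islands; QR from inside the subject into the matrix is barred.
*every mathematician* > *a few archivists* would require crossing that boundary, which is illicit.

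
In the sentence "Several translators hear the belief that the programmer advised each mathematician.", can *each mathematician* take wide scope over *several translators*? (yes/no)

No

The target quantifier *each mathematician* is part of the complex NP *the belief that the programmer advised each mathematician*.
The complex NP is opaque for QR — the quantifier is frozen inside the noun's complement.
There is no licit LF on which *each mathematician* c-commands *several translators*.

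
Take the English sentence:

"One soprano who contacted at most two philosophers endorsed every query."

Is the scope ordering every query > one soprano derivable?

*every query* is a matrix argument; only *one soprano* is modified by the relative clause *who contacted at most two philosophers*, so the RC island is irrelevant to the target quantifier.
Ordinary QR to a clause-peripheral position gives the wide-scope LF for the lower DP.

Yes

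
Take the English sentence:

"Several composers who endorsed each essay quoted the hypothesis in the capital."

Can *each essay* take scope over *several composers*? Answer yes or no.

No

*each essay* is embedded in the relative clause *who endorsed each essay*.
The relative clause forms an island for QR, so the quantifier is confined to the head noun's restrictor.
Hence only narrow scope for *each essay* (under *several composers*) survives.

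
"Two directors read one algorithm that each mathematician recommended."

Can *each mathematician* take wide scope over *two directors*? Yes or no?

The DP *each mathematician* is contained in the relative clause *that each mathematician recommended* modifying *one algorithm*.
Relative clauses block scope extraction: QR cannot target a position outside the modified NP.
So *each mathematician* cannot raise to a position above *two directors*.

No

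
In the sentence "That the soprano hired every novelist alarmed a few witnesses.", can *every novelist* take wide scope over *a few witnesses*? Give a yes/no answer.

No

*every novelist* occurs within the sentential subject *that the soprano hired every novelist*.
The Sentential Subject Constraint rules out raising the quantifier out of the that-clause subject.
*every novelist* > *a few witnesses* would require crossing that boundary, which is illicit.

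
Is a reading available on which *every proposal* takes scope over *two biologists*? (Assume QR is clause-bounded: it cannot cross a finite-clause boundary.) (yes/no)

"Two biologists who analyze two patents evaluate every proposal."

Although the sentence contains a relative clause (*who analyze two patents*), *every proposal* is outside it, in the matrix VP.
Since no island is crossed, the inverse ordering is licensed alongside surface scope.

Yes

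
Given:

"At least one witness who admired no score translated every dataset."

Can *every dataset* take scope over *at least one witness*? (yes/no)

*every dataset* is a matrix argument; only *at least one witness* is modified by the relative clause *who admired no score*, so the RC island is irrelevant to the target quantifier.
Clause-internal QR can adjoin the lower DP above the subject, yielding the inverse reading.
So *every dataset* > *at least one witness* is among the available readings.

Yes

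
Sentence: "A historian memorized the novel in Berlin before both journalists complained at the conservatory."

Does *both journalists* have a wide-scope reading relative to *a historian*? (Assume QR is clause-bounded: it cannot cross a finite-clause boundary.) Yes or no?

No

The DP *both journalists* is contained in the adjunct clause *before both journalists complained at the conservatory*.
Since the clause is an adjunct (not a complement), the Adjunct Condition blocks QR across its edge.
So the wide-scope reading for *both journalists* is blocked.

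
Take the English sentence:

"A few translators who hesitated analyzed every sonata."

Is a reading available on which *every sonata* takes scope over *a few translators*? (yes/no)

Yes

*every sonata* sits in the matrix clause, not in the relative clause on *a few translators*.
Since no island is crossed, the inverse ordering is licensed alongside surface scope.
Both orderings are possible: *a few translators* > *every sonata* and *every sonata* > *a few translators*.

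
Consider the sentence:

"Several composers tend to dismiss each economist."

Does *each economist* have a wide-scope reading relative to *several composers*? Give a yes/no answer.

Yes

Raising constructions are monoclausal for scope purposes; *each economist* is not separated from *several composers* by any island.
With no island boundary between them, the object can take inverse scope over the subject via ordinary QR within the clause.
The sentence is scopally ambiguous between *several composers* > *each economist* and *each economist* > *several composers*.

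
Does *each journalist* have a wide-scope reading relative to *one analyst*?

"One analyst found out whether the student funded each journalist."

The DP *each journalist* is contained in the embedded question *whether the student funded each journalist*.
The wh-island constraint blocks QR out of an embedded interrogative.
So the wide-scope reading for *each journalist* is blocked.

No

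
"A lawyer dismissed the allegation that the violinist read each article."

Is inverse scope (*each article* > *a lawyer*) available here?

*each article* sits inside the complex NP *the allegation that the violinist read each article*.
Since the clause is the complement of a nominal head, the CNPC blocks scope extraction.
*each article* > *a lawyer* would require crossing that boundary, which is illicit.
(Only the surface reading survives: one fixed lawyer with respect to all the relevant articles.)

No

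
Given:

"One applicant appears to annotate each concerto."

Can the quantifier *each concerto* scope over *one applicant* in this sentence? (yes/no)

Yes

The matrix predicate is a raising verb, whose infinitival complement is not a scope island — *each concerto* can QR into the matrix clause.
Clause-internal QR can adjoin the lower DP above the subject, yielding the inverse reading.
So *each concerto* > *one applicant* is among the available readings.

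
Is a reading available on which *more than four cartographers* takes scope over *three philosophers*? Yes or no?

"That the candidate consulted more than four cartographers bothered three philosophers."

*more than four cartographers* sits inside the sentential subject *that the candidate consulted more than four cartographers*.
Sentential subjects are islands: a quantifier inside the subject clause cannot raise over the matrix predicate.
There is no licit LF on which *more than four cartographers* c-commands *three philosophers*.

No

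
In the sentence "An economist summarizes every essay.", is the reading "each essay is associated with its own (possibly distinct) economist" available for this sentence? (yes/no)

Yes

That reading corresponds to *every essay* > *an economist*.
*an economist* and *every essay* are co-arguments of the matrix verb, with nothing but a clause-internal boundary between them.
No island intervenes, so both surface and inverse scope are derivable.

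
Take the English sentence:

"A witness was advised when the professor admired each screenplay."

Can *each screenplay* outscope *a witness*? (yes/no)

The target quantifier *each screenplay* is part of the adjunct clause *when the professor admired each screenplay*.
Adjuncts are opaque for quantifier raising; a quantifier in an adjunct stays inside it.
So *each screenplay* cannot raise high enough to outscope *a witness*; only the surface ordering *a witness* > *each screenplay* is available.

No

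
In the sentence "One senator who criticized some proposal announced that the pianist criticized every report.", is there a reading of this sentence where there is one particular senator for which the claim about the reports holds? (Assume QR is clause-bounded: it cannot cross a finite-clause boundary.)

Yes

This is the *one senator* > *every report* reading.
Surface scope (*one senator* > *every report*) is always derivable; islands only block QR, not in-situ interpretation.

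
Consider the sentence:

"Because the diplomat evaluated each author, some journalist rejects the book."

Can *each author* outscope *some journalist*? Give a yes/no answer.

No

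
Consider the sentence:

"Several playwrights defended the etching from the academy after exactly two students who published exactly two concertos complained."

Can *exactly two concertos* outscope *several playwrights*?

No

The DP *exactly two concertos* is contained in the relative clause *who published exactly two concertos*, which is itself inside the adjunct *after exactly two students who published exactly two concertos complained*.
Both the relative clause and the enclosing adjunct are scope islands; QR cannot cross either.
There is no licit LF on which *exactly two concertos* c-commands *several playwrights*.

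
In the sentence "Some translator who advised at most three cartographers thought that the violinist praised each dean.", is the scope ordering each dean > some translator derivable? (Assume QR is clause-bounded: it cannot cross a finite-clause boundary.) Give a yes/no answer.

*each dean* occurs within the finite complement clause *that the violinist praised each dean*.
QR is clause-bounded, so the finite complement is a scope island for the embedded quantifier.
So *each dean* cannot raise high enough to outscope *some translator*; only the surface ordering *some translator* > *each dean* is available.
(Only the surface reading survives: one fixed translator with respect to all the relevant deans.)

No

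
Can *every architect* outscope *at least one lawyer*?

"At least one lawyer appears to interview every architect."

*every architect* is inside a raising infinitive, which is transparent to QR (no CP barrier), so it behaves as a matrix argument.
Ordinary QR to a clause-peripheral position gives the wide-scope LF for the lower DP.
Both orderings are possible: *at least one lawyer* > *every architect* and *every architect* > *at least one lawyer*.

Yes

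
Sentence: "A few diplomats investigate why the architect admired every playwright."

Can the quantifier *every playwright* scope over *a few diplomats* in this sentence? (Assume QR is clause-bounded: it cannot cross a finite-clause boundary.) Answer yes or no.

Structurally, *every playwright* is inside the embedded question *why the architect admired every playwright*.
The wh-island constraint blocks QR out of an embedded interrogative.
*every playwright* > *a few diplomats* would require crossing that boundary, which is illicit.

No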